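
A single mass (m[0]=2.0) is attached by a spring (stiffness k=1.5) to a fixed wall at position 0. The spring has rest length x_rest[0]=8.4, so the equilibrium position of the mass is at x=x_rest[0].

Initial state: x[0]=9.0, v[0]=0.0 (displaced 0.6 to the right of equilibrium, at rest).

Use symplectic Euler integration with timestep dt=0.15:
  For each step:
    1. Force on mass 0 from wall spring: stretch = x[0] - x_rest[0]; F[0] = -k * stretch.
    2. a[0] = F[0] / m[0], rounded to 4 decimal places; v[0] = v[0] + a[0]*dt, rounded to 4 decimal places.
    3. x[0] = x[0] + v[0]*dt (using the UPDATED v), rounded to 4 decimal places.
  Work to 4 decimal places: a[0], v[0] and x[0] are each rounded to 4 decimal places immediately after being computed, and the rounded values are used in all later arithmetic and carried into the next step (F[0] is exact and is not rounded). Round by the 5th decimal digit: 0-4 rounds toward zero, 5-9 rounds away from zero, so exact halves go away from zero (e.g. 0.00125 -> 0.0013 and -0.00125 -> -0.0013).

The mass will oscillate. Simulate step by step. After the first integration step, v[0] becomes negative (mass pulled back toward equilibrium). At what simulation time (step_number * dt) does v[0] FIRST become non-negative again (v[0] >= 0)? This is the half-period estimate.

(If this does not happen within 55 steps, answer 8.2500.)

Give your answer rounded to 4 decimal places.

Answer: 3.7500

Derivation:
Step 0: x=[9.0000] v=[0.0000]
Step 1: x=[8.9899] v=[-0.0675]
Step 2: x=[8.9698] v=[-0.1339]
Step 3: x=[8.9401] v=[-0.1980]
Step 4: x=[8.9013] v=[-0.2588]
Step 5: x=[8.8540] v=[-0.3152]
Step 6: x=[8.7991] v=[-0.3663]
Step 7: x=[8.7374] v=[-0.4112]
Step 8: x=[8.6700] v=[-0.4492]
Step 9: x=[8.5981] v=[-0.4796]
Step 10: x=[8.5228] v=[-0.5019]
Step 11: x=[8.4454] v=[-0.5157]
Step 12: x=[8.3673] v=[-0.5208]
Step 13: x=[8.2897] v=[-0.5171]
Step 14: x=[8.2140] v=[-0.5047]
Step 15: x=[8.1414] v=[-0.4838]
Step 16: x=[8.0732] v=[-0.4547]
Step 17: x=[8.0105] v=[-0.4179]
Step 18: x=[7.9544] v=[-0.3741]
Step 19: x=[7.9058] v=[-0.3240]
Step 20: x=[7.8655] v=[-0.2684]
Step 21: x=[7.8343] v=[-0.2083]
Step 22: x=[7.8126] v=[-0.1447]
Step 23: x=[7.8008] v=[-0.0786]
Step 24: x=[7.7991] v=[-0.0112]
Step 25: x=[7.8076] v=[0.0564]
First v>=0 after going negative at step 25, time=3.7500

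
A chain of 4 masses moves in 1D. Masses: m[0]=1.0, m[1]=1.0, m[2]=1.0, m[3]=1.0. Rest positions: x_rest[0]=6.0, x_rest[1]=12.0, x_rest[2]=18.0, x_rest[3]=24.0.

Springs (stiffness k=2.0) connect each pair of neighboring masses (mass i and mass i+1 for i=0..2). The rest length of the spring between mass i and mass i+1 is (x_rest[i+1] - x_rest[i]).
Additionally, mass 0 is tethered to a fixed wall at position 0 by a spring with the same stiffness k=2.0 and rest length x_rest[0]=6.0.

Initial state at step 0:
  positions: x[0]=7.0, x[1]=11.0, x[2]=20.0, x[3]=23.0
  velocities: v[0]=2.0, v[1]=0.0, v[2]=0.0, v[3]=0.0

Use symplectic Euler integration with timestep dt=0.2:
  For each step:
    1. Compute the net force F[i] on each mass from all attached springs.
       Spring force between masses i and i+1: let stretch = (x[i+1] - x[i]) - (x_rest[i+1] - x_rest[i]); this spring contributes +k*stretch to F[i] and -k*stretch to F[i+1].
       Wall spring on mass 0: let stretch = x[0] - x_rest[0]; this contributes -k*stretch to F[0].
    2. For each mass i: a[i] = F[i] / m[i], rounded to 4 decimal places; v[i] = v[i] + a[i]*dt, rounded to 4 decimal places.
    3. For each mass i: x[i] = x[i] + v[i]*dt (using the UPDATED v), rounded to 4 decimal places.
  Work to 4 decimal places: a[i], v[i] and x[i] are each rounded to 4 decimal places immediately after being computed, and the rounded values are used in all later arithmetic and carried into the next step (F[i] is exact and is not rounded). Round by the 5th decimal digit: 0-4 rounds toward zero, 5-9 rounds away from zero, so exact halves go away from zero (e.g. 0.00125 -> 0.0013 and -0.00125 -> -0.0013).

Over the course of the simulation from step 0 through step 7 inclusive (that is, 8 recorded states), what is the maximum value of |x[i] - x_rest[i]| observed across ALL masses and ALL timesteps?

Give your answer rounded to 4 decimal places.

Answer: 2.0921

Derivation:
Step 0: x=[7.0000 11.0000 20.0000 23.0000] v=[2.0000 0.0000 0.0000 0.0000]
Step 1: x=[7.1600 11.4000 19.5200 23.2400] v=[0.8000 2.0000 -2.4000 1.2000]
Step 2: x=[7.0864 12.1104 18.6880 23.6624] v=[-0.3680 3.5520 -4.1600 2.1120]
Step 3: x=[6.8478 12.9451 17.7277 24.1668] v=[-1.1930 4.1734 -4.8013 2.5222]
Step 4: x=[6.5492 13.6746 16.9000 24.6361] v=[-1.4932 3.6475 -4.1387 2.3466]
Step 5: x=[6.2967 14.0921 16.4331 24.9665] v=[-1.2627 2.0875 -2.3344 1.6522]
Step 6: x=[6.1641 14.0732 16.4616 25.0943] v=[-0.6632 -0.0943 0.1426 0.6388]
Step 7: x=[6.1711 13.6127 16.9897 25.0114] v=[0.0348 -2.3026 2.6403 -0.4143]
Max displacement = 2.0921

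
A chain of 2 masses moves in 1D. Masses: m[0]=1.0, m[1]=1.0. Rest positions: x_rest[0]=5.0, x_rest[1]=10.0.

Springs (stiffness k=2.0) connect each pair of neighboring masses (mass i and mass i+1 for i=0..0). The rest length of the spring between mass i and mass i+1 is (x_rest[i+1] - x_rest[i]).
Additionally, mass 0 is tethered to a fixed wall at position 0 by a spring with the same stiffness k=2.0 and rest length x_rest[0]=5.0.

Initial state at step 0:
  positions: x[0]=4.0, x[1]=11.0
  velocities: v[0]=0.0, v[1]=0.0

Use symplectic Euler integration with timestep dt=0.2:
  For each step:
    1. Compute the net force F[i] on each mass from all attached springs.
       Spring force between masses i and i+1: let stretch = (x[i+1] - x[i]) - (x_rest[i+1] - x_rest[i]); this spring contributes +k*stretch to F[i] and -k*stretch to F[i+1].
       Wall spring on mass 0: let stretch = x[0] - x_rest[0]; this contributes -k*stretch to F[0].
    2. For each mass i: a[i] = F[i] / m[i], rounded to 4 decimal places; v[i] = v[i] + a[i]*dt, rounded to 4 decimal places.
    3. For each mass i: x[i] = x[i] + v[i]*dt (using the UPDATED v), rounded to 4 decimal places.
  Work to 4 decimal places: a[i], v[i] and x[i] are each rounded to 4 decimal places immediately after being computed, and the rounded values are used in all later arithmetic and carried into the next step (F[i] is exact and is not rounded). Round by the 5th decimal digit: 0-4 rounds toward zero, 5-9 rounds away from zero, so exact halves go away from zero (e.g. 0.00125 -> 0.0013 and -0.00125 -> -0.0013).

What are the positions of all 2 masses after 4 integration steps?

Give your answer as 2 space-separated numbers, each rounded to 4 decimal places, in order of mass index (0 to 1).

Step 0: x=[4.0000 11.0000] v=[0.0000 0.0000]
Step 1: x=[4.2400 10.8400] v=[1.2000 -0.8000]
Step 2: x=[4.6688 10.5520] v=[2.1440 -1.4400]
Step 3: x=[5.1948 10.1933] v=[2.6298 -1.7933]
Step 4: x=[5.7051 9.8348] v=[2.5513 -1.7927]

Answer: 5.7051 9.8348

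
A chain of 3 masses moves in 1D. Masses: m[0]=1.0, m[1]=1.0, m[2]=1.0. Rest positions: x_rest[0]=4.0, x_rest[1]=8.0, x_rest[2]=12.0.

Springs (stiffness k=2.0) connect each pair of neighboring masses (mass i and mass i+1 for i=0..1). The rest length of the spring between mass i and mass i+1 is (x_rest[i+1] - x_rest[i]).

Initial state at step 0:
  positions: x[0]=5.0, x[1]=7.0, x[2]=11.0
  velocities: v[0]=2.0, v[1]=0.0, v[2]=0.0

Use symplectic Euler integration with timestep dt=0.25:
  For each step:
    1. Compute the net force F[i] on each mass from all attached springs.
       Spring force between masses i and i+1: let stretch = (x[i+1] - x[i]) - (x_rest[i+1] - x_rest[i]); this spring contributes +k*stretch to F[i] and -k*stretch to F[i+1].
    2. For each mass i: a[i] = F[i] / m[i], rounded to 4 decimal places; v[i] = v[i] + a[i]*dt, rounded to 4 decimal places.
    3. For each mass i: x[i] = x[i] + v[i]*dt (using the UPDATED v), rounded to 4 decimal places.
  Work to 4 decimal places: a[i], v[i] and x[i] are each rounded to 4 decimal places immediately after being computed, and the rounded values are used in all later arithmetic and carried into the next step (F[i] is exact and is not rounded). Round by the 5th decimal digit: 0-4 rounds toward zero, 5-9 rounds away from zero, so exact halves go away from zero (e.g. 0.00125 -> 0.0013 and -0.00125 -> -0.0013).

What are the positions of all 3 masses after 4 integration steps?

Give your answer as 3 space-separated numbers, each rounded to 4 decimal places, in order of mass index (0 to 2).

Answer: 4.7715 8.8199 11.4088

Derivation:
Step 0: x=[5.0000 7.0000 11.0000] v=[2.0000 0.0000 0.0000]
Step 1: x=[5.2500 7.2500 11.0000] v=[1.0000 1.0000 0.0000]
Step 2: x=[5.2500 7.7188 11.0313] v=[0.0000 1.8750 0.1250]
Step 3: x=[5.0586 8.2930 11.1485] v=[-0.7656 2.2969 0.4688]
Step 4: x=[4.7715 8.8199 11.4088] v=[-1.1484 2.1075 1.0411]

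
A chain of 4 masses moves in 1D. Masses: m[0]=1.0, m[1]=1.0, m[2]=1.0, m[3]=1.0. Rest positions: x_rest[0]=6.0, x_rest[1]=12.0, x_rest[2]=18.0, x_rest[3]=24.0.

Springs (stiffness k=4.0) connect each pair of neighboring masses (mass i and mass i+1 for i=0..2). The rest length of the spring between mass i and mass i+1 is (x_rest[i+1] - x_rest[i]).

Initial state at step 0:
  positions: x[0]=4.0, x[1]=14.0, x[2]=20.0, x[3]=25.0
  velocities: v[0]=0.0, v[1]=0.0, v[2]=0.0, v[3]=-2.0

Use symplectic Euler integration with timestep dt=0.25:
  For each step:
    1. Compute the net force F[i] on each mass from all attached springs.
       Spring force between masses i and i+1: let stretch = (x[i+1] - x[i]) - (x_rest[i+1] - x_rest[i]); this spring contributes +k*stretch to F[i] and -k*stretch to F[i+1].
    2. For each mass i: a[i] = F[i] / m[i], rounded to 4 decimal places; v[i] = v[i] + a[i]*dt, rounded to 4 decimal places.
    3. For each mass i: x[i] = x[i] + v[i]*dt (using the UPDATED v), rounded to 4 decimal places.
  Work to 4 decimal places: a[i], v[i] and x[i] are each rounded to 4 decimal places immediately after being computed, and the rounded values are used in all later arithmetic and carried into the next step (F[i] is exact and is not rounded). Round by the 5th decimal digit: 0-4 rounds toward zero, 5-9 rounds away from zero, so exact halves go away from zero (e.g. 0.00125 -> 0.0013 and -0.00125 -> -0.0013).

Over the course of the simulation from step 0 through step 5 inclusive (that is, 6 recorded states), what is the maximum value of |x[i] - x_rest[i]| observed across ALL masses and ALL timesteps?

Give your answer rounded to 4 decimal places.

Step 0: x=[4.0000 14.0000 20.0000 25.0000] v=[0.0000 0.0000 0.0000 -2.0000]
Step 1: x=[5.0000 13.0000 19.7500 24.7500] v=[4.0000 -4.0000 -1.0000 -1.0000]
Step 2: x=[6.5000 11.6875 19.0625 24.7500] v=[6.0000 -5.2500 -2.7500 0.0000]
Step 3: x=[7.7969 10.9219 17.9531 24.8281] v=[5.1875 -3.0625 -4.4375 0.3125]
Step 4: x=[8.3750 11.1328 16.8047 24.6875] v=[2.3125 0.8437 -4.5937 -0.5625]
Step 5: x=[8.1426 12.0723 16.2090 24.0762] v=[-0.9297 3.7578 -2.3828 -2.4453]
Max displacement = 2.3750

Answer: 2.3750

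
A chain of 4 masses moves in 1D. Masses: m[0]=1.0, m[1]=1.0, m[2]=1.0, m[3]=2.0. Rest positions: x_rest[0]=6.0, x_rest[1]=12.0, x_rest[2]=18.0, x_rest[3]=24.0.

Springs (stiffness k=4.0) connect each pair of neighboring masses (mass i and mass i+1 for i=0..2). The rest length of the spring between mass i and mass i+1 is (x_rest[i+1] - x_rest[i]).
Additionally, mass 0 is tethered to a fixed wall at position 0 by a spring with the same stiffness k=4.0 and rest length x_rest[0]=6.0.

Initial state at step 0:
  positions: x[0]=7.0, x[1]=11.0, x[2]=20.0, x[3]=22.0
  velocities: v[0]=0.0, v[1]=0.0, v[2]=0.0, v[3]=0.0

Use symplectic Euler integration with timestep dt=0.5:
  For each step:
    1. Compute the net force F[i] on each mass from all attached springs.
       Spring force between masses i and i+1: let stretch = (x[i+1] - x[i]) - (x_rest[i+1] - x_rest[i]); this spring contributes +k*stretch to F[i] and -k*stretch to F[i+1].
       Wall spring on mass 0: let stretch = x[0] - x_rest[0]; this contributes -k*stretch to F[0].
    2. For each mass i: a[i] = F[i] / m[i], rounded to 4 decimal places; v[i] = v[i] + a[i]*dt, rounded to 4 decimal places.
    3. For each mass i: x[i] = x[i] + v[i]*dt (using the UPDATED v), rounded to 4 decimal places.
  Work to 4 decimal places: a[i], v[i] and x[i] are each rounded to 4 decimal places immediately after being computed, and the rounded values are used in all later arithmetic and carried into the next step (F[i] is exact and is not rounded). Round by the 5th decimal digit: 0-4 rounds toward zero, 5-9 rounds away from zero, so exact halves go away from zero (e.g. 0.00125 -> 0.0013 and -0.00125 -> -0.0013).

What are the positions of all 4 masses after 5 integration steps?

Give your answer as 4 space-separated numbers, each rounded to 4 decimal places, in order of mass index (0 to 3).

Answer: 10.5000 8.2500 20.1250 23.5625

Derivation:
Step 0: x=[7.0000 11.0000 20.0000 22.0000] v=[0.0000 0.0000 0.0000 0.0000]
Step 1: x=[4.0000 16.0000 13.0000 24.0000] v=[-6.0000 10.0000 -14.0000 4.0000]
Step 2: x=[9.0000 6.0000 20.0000 23.5000] v=[10.0000 -20.0000 14.0000 -1.0000]
Step 3: x=[2.0000 13.0000 16.5000 24.2500] v=[-14.0000 14.0000 -7.0000 1.5000]
Step 4: x=[4.0000 12.5000 17.2500 24.1250] v=[4.0000 -1.0000 1.5000 -0.2500]
Step 5: x=[10.5000 8.2500 20.1250 23.5625] v=[13.0000 -8.5000 5.7500 -1.1250]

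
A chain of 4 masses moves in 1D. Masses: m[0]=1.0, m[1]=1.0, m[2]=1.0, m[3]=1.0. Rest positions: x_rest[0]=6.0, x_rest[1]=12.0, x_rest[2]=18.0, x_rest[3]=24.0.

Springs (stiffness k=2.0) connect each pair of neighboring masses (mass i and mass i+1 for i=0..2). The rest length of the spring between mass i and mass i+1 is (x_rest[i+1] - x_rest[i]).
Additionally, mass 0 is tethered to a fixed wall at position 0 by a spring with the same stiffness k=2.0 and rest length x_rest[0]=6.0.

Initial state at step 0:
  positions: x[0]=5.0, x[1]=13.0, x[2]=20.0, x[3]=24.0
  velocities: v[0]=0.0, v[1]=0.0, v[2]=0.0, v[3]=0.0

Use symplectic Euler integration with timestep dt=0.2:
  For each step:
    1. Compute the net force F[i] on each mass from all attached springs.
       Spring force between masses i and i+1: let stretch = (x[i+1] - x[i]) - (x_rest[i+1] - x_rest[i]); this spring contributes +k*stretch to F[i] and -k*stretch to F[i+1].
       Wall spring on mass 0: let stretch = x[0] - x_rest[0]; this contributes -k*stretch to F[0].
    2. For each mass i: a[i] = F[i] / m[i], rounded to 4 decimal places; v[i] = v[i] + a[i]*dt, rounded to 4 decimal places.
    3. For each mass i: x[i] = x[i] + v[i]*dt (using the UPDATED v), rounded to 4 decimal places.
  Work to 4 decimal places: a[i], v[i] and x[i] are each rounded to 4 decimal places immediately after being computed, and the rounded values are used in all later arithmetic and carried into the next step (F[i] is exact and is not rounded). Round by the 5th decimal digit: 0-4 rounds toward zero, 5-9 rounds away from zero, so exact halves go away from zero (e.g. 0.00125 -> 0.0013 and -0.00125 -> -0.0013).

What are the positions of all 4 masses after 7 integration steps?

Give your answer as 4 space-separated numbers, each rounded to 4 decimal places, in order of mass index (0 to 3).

Answer: 7.5688 11.9884 17.3588 25.5570

Derivation:
Step 0: x=[5.0000 13.0000 20.0000 24.0000] v=[0.0000 0.0000 0.0000 0.0000]
Step 1: x=[5.2400 12.9200 19.7600 24.1600] v=[1.2000 -0.4000 -1.2000 0.8000]
Step 2: x=[5.6752 12.7728 19.3248 24.4480] v=[2.1760 -0.7360 -2.1760 1.4400]
Step 3: x=[6.2242 12.5820 18.7753 24.8061] v=[2.7450 -0.9542 -2.7475 1.7907]
Step 4: x=[6.7839 12.3780 18.2128 25.1618] v=[2.7984 -1.0200 -2.8125 1.7784]
Step 5: x=[7.2484 12.1933 17.7394 25.4416] v=[2.3225 -0.9237 -2.3668 1.3988]
Step 6: x=[7.5286 12.0567 17.4385 25.5852] v=[1.4011 -0.6832 -1.5044 0.7179]
Step 7: x=[7.5688 11.9884 17.3588 25.5570] v=[0.2009 -0.3417 -0.3984 -0.1408]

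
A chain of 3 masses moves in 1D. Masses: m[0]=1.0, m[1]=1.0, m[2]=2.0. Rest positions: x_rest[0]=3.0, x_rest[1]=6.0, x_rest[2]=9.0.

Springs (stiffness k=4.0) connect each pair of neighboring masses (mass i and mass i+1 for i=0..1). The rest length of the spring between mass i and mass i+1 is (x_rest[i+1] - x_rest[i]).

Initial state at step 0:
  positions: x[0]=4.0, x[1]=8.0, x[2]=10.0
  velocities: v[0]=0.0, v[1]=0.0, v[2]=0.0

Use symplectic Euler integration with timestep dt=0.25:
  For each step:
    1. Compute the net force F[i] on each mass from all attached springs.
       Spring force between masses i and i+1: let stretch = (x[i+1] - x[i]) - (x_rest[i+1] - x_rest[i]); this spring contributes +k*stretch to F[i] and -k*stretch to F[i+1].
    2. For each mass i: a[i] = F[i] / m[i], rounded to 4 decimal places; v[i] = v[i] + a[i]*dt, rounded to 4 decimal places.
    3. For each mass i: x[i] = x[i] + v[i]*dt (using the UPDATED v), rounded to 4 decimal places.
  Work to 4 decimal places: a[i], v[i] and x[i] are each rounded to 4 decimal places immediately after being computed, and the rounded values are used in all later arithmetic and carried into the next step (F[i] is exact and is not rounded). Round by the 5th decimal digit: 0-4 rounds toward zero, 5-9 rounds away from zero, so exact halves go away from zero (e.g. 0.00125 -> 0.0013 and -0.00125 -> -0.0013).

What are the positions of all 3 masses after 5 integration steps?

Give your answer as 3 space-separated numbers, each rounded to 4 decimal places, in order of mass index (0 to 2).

Step 0: x=[4.0000 8.0000 10.0000] v=[0.0000 0.0000 0.0000]
Step 1: x=[4.2500 7.5000 10.1250] v=[1.0000 -2.0000 0.5000]
Step 2: x=[4.5625 6.8438 10.2969] v=[1.2500 -2.6250 0.6875]
Step 3: x=[4.6953 6.4805 10.4122] v=[0.5313 -1.4532 0.4610]
Step 4: x=[4.5244 6.6538 10.4110] v=[-0.6835 0.6933 -0.0049]
Step 5: x=[4.1359 7.2341 10.3151] v=[-1.5541 2.3211 -0.3835]

Answer: 4.1359 7.2341 10.3151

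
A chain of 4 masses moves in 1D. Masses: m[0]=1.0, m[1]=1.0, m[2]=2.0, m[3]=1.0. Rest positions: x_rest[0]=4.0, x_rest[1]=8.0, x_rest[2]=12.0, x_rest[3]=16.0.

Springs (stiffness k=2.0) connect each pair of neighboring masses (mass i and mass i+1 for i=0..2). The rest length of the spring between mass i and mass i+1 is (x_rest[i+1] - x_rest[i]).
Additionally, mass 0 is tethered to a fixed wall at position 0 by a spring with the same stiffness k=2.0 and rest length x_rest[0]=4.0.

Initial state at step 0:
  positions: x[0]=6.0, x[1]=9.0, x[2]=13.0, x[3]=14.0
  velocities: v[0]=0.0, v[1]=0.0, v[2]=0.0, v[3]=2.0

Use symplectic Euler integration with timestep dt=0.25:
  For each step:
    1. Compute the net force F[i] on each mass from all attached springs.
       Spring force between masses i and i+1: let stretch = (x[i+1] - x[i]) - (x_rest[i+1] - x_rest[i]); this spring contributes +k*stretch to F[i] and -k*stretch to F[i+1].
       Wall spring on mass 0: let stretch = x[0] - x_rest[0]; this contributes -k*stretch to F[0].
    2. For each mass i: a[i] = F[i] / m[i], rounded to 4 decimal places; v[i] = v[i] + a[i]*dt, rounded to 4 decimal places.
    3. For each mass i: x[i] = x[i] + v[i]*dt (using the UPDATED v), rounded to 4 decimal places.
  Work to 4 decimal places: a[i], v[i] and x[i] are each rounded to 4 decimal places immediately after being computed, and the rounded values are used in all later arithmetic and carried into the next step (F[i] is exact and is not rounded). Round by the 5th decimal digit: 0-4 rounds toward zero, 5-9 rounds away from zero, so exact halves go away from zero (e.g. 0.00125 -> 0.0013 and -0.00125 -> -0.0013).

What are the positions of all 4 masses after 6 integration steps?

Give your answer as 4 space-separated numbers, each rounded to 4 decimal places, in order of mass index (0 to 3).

Answer: 3.0742 7.7651 12.3844 19.4787

Derivation:
Step 0: x=[6.0000 9.0000 13.0000 14.0000] v=[0.0000 0.0000 0.0000 2.0000]
Step 1: x=[5.6250 9.1250 12.8125 14.8750] v=[-1.5000 0.5000 -0.7500 3.5000]
Step 2: x=[4.9844 9.2735 12.5234 15.9922] v=[-2.5625 0.5938 -1.1563 4.4688]
Step 3: x=[4.2569 9.2921 12.2480 17.1758] v=[-2.9102 0.0742 -1.1016 4.7344]
Step 4: x=[3.6266 9.0507 12.0959 18.2434] v=[-2.5211 -0.9655 -0.6086 4.2705]
Step 5: x=[3.2210 8.5120 12.1377 19.0426] v=[-1.6224 -2.1550 0.1670 3.1968]
Step 6: x=[3.0742 7.7651 12.3844 19.4787] v=[-0.5874 -2.9877 0.9868 1.7444]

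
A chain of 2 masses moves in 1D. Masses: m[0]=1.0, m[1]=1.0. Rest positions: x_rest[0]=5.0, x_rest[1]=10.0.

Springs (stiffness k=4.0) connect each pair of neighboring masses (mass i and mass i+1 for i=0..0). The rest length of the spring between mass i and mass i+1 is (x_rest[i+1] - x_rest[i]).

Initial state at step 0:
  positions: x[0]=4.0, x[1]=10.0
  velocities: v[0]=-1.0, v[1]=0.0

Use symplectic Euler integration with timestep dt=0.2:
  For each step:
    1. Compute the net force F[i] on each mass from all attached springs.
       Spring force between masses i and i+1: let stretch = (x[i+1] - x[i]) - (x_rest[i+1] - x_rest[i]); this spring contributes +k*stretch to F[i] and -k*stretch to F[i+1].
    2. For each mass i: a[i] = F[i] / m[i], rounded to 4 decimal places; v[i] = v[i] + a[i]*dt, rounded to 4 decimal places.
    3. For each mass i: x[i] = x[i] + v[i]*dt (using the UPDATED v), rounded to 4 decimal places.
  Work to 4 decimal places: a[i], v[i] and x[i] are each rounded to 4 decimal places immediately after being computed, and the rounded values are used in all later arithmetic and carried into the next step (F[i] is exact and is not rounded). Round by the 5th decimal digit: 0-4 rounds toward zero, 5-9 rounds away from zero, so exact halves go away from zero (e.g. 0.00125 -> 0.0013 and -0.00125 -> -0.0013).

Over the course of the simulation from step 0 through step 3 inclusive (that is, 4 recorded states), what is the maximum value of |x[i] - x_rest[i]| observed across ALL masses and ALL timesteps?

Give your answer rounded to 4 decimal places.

Step 0: x=[4.0000 10.0000] v=[-1.0000 0.0000]
Step 1: x=[3.9600 9.8400] v=[-0.2000 -0.8000]
Step 2: x=[4.0608 9.5392] v=[0.5040 -1.5040]
Step 3: x=[4.2381 9.1619] v=[0.8867 -1.8867]
Max displacement = 1.0400

Answer: 1.0400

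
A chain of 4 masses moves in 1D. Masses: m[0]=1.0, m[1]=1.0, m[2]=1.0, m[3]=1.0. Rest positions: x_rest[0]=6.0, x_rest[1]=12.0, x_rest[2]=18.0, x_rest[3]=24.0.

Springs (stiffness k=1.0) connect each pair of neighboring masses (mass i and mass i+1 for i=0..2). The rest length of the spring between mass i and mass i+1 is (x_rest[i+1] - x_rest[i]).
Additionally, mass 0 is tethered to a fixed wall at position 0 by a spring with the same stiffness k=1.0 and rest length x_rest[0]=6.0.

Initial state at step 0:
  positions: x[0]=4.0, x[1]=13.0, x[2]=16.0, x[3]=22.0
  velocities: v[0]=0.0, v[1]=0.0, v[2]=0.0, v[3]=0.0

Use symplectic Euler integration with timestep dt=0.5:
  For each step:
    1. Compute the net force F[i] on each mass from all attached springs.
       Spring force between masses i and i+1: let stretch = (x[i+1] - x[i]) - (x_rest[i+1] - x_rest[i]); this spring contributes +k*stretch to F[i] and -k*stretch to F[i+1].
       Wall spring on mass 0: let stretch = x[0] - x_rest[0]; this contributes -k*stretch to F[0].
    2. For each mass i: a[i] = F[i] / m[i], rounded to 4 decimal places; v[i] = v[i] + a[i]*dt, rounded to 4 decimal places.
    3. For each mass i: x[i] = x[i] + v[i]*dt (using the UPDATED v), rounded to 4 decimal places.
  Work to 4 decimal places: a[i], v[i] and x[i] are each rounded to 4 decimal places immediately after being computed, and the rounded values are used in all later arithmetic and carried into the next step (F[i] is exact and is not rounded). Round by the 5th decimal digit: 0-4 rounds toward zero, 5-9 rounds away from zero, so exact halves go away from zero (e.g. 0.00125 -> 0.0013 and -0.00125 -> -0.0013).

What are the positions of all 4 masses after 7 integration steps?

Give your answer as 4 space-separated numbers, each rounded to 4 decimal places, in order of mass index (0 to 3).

Answer: 4.2258 12.5405 17.6231 23.5893

Derivation:
Step 0: x=[4.0000 13.0000 16.0000 22.0000] v=[0.0000 0.0000 0.0000 0.0000]
Step 1: x=[5.2500 11.5000 16.7500 22.0000] v=[2.5000 -3.0000 1.5000 0.0000]
Step 2: x=[6.7500 9.7500 17.5000 22.1875] v=[3.0000 -3.5000 1.5000 0.3750]
Step 3: x=[7.3125 9.1875 17.4844 22.7032] v=[1.1250 -1.1250 -0.0313 1.0313]
Step 4: x=[6.5156 10.2305 16.6992 23.4142] v=[-1.5938 2.0860 -1.5704 1.4219]
Step 5: x=[5.0185 11.9620 15.9756 23.9464] v=[-2.9942 3.4629 -1.4473 1.0644]
Step 6: x=[4.0027 12.9610 16.2413 23.9859] v=[-2.0317 1.9980 0.5313 0.0790]
Step 7: x=[4.2258 12.5405 17.6231 23.5893] v=[0.4461 -0.8410 2.7635 -0.7933]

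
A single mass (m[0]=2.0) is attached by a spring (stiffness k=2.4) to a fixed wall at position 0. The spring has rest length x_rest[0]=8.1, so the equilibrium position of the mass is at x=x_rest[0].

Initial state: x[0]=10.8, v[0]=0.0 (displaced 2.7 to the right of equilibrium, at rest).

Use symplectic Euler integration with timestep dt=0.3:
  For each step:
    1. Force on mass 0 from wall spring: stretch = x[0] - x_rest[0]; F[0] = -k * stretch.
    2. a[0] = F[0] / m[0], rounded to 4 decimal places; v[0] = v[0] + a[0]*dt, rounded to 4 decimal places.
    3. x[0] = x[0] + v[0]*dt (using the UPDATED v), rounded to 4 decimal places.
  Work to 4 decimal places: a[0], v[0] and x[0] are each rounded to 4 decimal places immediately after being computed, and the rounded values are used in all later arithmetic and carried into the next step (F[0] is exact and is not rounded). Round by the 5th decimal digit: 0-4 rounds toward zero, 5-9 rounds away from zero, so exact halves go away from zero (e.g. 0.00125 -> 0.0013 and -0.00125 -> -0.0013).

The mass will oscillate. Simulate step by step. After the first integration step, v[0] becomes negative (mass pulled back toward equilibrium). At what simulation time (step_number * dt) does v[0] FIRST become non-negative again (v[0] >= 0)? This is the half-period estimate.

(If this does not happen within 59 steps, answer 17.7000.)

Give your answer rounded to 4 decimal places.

Answer: 3.0000

Derivation:
Step 0: x=[10.8000] v=[0.0000]
Step 1: x=[10.5084] v=[-0.9720]
Step 2: x=[9.9567] v=[-1.8390]
Step 3: x=[9.2045] v=[-2.5074]
Step 4: x=[8.3330] v=[-2.9050]
Step 5: x=[7.4363] v=[-2.9889]
Step 6: x=[6.6113] v=[-2.7500]
Step 7: x=[5.9471] v=[-2.2141]
Step 8: x=[5.5154] v=[-1.4391]
Step 9: x=[5.3628] v=[-0.5087]
Step 10: x=[5.5058] v=[0.4767]
First v>=0 after going negative at step 10, time=3.0000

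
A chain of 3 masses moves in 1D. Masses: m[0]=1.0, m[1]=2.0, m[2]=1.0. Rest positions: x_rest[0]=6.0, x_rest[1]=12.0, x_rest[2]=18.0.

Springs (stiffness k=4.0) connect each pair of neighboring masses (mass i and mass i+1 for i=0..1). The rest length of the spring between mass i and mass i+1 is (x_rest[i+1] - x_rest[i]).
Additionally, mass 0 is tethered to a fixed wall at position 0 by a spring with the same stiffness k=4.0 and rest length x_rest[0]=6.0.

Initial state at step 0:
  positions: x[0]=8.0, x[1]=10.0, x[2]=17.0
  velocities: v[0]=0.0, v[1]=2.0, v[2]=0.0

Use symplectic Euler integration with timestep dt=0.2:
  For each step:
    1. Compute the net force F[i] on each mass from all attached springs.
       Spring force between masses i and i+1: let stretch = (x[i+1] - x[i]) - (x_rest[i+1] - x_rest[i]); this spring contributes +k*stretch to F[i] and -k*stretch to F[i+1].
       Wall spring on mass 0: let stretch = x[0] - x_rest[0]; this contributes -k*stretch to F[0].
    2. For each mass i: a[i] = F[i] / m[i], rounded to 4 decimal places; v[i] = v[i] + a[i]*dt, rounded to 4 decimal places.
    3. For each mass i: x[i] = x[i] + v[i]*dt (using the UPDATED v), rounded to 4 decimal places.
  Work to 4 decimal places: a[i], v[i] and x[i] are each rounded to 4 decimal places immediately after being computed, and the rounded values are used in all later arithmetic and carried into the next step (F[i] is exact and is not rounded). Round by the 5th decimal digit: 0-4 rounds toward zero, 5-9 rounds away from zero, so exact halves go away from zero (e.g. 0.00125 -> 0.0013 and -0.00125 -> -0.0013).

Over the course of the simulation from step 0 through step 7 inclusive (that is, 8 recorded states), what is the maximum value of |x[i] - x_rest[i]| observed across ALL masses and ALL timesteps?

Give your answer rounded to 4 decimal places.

Answer: 2.5110

Derivation:
Step 0: x=[8.0000 10.0000 17.0000] v=[0.0000 2.0000 0.0000]
Step 1: x=[7.0400 10.8000 16.8400] v=[-4.8000 4.0000 -0.8000]
Step 2: x=[5.5552 11.7824 16.6736] v=[-7.4240 4.9120 -0.8320]
Step 3: x=[4.1779 12.6579 16.6846] v=[-6.8864 4.3776 0.0550]
Step 4: x=[3.4890 13.1772 17.0113] v=[-3.4447 2.5963 1.6336]
Step 5: x=[3.7919 13.2281 17.6846] v=[1.5147 0.2547 3.3663]
Step 6: x=[4.9979 12.8807 18.6048] v=[6.0301 -1.7372 4.6011]
Step 7: x=[6.6655 12.3606 19.5692] v=[8.3380 -2.6007 4.8218]
Max displacement = 2.5110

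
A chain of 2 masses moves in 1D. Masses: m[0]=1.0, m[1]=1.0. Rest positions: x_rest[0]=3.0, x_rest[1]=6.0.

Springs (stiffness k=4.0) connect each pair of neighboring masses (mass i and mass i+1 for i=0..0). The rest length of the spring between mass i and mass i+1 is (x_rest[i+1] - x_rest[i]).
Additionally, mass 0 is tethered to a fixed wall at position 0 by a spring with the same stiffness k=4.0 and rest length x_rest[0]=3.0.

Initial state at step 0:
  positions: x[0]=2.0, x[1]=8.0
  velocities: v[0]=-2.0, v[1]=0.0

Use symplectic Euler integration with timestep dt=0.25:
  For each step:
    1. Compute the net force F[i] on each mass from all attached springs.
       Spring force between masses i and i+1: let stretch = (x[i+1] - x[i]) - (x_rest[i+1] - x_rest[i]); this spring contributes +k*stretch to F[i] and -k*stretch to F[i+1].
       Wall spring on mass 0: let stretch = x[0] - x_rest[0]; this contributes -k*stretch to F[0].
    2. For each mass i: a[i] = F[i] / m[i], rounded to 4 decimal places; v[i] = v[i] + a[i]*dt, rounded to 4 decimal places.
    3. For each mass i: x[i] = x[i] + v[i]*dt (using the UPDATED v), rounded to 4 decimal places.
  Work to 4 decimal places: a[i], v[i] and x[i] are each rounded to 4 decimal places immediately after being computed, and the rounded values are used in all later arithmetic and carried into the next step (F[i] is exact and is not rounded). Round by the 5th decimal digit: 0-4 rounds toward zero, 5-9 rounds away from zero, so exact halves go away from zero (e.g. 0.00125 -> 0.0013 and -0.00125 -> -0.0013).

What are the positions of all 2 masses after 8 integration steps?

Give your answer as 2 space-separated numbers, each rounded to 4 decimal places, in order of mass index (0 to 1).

Step 0: x=[2.0000 8.0000] v=[-2.0000 0.0000]
Step 1: x=[2.5000 7.2500] v=[2.0000 -3.0000]
Step 2: x=[3.5625 6.0625] v=[4.2500 -4.7500]
Step 3: x=[4.3594 5.0000] v=[3.1875 -4.2500]
Step 4: x=[4.2266 4.5274] v=[-0.5313 -1.8906]
Step 5: x=[3.1123 4.7296] v=[-4.4571 0.8086]
Step 6: x=[1.6243 5.2774] v=[-5.9521 2.1913]
Step 7: x=[0.6435 5.6620] v=[-3.9233 1.5382]
Step 8: x=[0.7564 5.5419] v=[0.4517 -0.4803]

Answer: 0.7564 5.5419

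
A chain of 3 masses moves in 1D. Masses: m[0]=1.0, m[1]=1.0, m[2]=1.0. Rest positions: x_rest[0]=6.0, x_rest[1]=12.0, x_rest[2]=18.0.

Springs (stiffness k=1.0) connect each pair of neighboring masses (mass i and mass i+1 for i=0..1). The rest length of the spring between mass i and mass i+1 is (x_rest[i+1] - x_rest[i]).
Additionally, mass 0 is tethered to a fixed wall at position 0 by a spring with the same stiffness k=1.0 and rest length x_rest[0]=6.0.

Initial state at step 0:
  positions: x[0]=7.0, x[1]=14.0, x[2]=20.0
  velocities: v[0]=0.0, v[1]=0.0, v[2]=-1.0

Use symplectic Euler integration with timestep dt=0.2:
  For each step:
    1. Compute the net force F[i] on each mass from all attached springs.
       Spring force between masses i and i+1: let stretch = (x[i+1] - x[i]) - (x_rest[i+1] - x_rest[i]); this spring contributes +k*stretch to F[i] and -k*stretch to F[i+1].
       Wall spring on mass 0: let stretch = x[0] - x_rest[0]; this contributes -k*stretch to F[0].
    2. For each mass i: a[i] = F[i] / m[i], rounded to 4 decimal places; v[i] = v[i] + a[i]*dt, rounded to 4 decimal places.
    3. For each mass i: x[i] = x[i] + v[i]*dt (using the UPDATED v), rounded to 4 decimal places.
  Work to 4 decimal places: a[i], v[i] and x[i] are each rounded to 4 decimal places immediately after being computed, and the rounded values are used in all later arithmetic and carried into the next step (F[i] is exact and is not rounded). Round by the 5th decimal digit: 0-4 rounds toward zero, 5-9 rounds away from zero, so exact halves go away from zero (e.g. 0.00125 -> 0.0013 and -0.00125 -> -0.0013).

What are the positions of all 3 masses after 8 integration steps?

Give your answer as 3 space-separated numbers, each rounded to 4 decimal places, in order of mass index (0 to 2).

Step 0: x=[7.0000 14.0000 20.0000] v=[0.0000 0.0000 -1.0000]
Step 1: x=[7.0000 13.9600 19.8000] v=[0.0000 -0.2000 -1.0000]
Step 2: x=[6.9984 13.8752 19.6064] v=[-0.0080 -0.4240 -0.9680]
Step 3: x=[6.9919 13.7446 19.4236] v=[-0.0323 -0.6531 -0.9142]
Step 4: x=[6.9759 13.5710 19.2536] v=[-0.0801 -0.8678 -0.8500]
Step 5: x=[6.9446 13.3609 19.0963] v=[-0.1563 -1.0503 -0.7865]
Step 6: x=[6.8922 13.1236 18.9496] v=[-0.2620 -1.1865 -0.7336]
Step 7: x=[6.8134 12.8701 18.8098] v=[-0.3942 -1.2676 -0.6988]
Step 8: x=[6.7043 12.6119 18.6725] v=[-0.5455 -1.2910 -0.6867]

Answer: 6.7043 12.6119 18.6725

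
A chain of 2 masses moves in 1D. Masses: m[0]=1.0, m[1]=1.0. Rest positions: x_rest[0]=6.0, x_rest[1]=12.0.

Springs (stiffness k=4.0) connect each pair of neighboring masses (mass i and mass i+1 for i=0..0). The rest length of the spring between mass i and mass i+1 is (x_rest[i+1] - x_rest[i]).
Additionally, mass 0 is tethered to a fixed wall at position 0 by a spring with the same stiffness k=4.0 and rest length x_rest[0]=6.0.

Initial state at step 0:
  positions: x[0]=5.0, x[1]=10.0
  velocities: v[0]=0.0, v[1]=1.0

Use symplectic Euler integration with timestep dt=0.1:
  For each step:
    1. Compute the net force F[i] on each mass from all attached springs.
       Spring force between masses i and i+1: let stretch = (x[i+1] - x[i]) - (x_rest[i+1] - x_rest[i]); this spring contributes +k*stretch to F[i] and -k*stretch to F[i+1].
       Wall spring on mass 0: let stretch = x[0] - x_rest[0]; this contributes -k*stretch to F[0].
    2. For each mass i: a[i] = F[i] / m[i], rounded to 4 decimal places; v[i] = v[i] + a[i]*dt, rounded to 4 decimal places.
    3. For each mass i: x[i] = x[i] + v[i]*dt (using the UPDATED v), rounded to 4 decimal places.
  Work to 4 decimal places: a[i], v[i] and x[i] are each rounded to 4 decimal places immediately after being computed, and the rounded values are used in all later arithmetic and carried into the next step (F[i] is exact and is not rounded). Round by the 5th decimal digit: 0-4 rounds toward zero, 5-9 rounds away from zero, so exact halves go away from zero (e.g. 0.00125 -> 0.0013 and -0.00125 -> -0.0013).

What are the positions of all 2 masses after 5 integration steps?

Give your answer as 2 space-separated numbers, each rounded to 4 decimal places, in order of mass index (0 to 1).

Step 0: x=[5.0000 10.0000] v=[0.0000 1.0000]
Step 1: x=[5.0000 10.1400] v=[0.0000 1.4000]
Step 2: x=[5.0056 10.3144] v=[0.0560 1.7440]
Step 3: x=[5.0233 10.5165] v=[0.1773 2.0205]
Step 4: x=[5.0598 10.7388] v=[0.3653 2.2232]
Step 5: x=[5.1211 10.9740] v=[0.6130 2.3516]

Answer: 5.1211 10.9740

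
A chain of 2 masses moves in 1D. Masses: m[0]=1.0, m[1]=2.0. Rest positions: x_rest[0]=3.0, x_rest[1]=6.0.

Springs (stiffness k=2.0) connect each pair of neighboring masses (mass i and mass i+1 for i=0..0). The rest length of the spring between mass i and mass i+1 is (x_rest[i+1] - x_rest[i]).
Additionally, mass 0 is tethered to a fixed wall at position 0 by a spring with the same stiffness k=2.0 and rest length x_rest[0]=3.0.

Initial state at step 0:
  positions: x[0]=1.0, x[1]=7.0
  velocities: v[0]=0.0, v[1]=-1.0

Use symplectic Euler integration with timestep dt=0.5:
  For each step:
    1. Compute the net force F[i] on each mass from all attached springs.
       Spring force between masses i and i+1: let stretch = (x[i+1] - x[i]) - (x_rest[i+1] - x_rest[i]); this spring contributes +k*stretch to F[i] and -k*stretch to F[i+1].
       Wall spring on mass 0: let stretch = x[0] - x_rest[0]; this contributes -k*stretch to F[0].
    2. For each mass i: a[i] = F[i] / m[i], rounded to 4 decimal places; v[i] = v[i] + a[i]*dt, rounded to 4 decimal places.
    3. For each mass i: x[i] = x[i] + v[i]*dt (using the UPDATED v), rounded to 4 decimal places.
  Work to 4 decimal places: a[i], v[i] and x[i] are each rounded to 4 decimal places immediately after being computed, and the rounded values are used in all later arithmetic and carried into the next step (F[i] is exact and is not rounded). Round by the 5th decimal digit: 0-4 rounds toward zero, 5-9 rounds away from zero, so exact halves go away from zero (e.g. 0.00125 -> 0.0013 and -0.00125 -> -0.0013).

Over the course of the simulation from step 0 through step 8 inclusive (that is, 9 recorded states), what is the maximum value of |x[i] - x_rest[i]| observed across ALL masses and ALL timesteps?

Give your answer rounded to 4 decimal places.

Answer: 3.5645

Derivation:
Step 0: x=[1.0000 7.0000] v=[0.0000 -1.0000]
Step 1: x=[3.5000 5.7500] v=[5.0000 -2.5000]
Step 2: x=[5.3750 4.6875] v=[3.7500 -2.1250]
Step 3: x=[4.2188 4.5469] v=[-2.3125 -0.2813]
Step 4: x=[1.1172 5.0743] v=[-6.2032 1.0547]
Step 5: x=[-0.5645 5.3624] v=[-3.3633 0.5762]
Step 6: x=[0.9996 4.9188] v=[3.1281 -0.8873]
Step 7: x=[4.0235 4.2454] v=[6.0477 -1.3469]
Step 8: x=[5.1466 4.2665] v=[2.2461 0.0422]
Max displacement = 3.5645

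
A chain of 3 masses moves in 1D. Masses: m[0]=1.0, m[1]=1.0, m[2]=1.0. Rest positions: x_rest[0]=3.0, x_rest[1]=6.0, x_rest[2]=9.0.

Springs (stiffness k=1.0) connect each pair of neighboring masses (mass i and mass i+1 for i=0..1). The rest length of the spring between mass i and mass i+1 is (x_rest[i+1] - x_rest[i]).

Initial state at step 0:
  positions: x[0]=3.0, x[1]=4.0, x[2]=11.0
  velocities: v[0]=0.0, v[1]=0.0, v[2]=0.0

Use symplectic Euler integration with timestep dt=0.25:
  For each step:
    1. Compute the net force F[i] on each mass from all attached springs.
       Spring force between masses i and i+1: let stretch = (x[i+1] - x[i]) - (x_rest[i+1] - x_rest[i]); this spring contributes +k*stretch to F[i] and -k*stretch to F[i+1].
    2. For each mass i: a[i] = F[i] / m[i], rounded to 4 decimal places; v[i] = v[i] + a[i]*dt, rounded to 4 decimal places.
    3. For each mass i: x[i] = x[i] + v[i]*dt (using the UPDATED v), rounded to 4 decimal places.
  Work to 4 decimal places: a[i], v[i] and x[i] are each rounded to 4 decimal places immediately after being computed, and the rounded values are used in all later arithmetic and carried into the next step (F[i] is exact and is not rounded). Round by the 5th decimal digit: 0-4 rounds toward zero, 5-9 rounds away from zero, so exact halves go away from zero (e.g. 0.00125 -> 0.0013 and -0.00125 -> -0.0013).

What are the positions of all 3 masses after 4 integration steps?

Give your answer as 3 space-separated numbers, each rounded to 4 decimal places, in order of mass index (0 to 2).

Step 0: x=[3.0000 4.0000 11.0000] v=[0.0000 0.0000 0.0000]
Step 1: x=[2.8750 4.3750 10.7500] v=[-0.5000 1.5000 -1.0000]
Step 2: x=[2.6563 5.0547 10.2891] v=[-0.8750 2.7188 -1.8438]
Step 3: x=[2.4000 5.9117 9.6885] v=[-1.0254 3.4278 -2.4024]
Step 4: x=[2.1756 6.7852 9.0394] v=[-0.8975 3.4941 -2.5966]

Answer: 2.1756 6.7852 9.0394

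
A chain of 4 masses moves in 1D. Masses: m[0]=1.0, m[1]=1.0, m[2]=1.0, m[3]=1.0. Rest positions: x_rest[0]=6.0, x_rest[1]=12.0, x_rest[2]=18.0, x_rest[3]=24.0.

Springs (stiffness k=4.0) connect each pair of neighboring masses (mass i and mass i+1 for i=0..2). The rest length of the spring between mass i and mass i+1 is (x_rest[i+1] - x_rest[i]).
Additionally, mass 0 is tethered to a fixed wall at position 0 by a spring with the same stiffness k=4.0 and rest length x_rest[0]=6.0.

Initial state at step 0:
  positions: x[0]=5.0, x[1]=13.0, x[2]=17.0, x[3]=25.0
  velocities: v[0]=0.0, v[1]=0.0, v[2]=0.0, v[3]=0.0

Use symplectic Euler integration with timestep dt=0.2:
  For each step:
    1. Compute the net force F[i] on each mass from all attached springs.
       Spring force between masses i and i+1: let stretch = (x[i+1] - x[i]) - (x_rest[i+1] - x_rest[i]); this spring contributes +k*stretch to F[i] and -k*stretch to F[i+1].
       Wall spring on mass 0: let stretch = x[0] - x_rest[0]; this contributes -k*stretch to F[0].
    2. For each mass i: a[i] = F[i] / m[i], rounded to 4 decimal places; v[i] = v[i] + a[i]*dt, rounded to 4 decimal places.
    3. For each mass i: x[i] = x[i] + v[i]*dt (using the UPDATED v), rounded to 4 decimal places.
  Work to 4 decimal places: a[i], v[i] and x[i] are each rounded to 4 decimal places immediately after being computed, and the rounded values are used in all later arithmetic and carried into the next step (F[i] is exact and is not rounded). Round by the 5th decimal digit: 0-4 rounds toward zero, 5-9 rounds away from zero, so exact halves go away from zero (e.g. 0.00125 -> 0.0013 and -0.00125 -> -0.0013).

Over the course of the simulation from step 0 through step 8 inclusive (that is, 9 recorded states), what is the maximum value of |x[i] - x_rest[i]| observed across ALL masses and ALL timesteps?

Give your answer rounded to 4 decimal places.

Answer: 1.6481

Derivation:
Step 0: x=[5.0000 13.0000 17.0000 25.0000] v=[0.0000 0.0000 0.0000 0.0000]
Step 1: x=[5.4800 12.3600 17.6400 24.6800] v=[2.4000 -3.2000 3.2000 -1.6000]
Step 2: x=[6.1840 11.4640 18.5616 24.1936] v=[3.5200 -4.4800 4.6080 -2.4320]
Step 3: x=[6.7434 10.8588 19.2487 23.7661] v=[2.7968 -3.0259 3.4355 -2.1376]
Step 4: x=[6.8823 10.9375 19.3162 23.5758] v=[0.6944 0.3937 0.3375 -0.9515]
Step 5: x=[6.5688 11.7080 18.7246 23.6640] v=[-1.5673 3.8525 -2.9578 0.4408]
Step 6: x=[6.0266 12.7789 17.8007 23.9219] v=[-2.7110 5.3544 -4.6196 1.2893]
Step 7: x=[5.6005 13.5729 17.0527 24.1604] v=[-2.1304 3.9700 -3.7401 1.1923]
Step 8: x=[5.5539 13.6481 16.8851 24.2216] v=[-0.2329 0.3759 -0.8378 0.3061]
Max displacement = 1.6481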